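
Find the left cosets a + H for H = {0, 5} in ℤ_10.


H = {0, 5}, |H| = 2
Number of cosets = |G|/|H| = 10/2 = 5
0 + H = {0, 5}
1 + H = {1, 6}
2 + H = {2, 7}
3 + H = {3, 8}
4 + H = {4, 9}

Cosets: 0+H={0,5}; 1+H={1,6}; 2+H={2,7}; 3+H={3,8}; 4+H={4,9}


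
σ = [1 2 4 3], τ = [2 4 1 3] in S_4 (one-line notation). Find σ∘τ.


σ∘τ: apply τ first, then σ
1 →τ 2 →σ 2
2 →τ 4 →σ 3
3 →τ 1 →σ 1
4 →τ 3 →σ 4

σ∘τ = [2 3 1 4]


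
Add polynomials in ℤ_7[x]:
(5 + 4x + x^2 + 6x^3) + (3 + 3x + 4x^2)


Add coefficients mod 7:
x^0: 5 + 3 = 1 (mod 7)
x^1: 4 + 3 = 0 (mod 7)
x^2: 1 + 4 = 5 (mod 7)
x^3: 6 + 0 = 6 (mod 7)
Result: 1 + 5x^2 + 6x^3

f + g = 1 + 5x^2 + 6x^3


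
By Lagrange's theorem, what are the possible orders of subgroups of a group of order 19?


Lagrange's theorem: |H| divides |G|
|G| = 19
Divisors of 19: 1, 19

Possible subgroup orders: {1, 19}


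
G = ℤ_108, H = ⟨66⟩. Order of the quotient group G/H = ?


|⟨66⟩| = n / gcd(66, 108) = 108 / 6 = 18
H is normal (ℤ_108 is abelian).
|G/H| = |G| / |H| = 108 / 18 = 6

|G/H| = 6


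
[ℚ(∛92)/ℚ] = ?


∛92 has minimal polynomial x³ - 92 (irreducible over ℚ since 92 is not a perfect cube)

[ℚ(∛92)/ℚ] = 3


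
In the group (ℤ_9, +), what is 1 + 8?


Operation: addition mod 9
1 + 8 = (a + b) mod 9 with a = 1, b = 8

1 + 8 = 0


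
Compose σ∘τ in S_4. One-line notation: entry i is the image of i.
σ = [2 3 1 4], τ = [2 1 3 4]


σ∘τ: apply τ first, then σ
1 →τ 2 →σ 3
2 →τ 1 →σ 2
3 →τ 3 →σ 1
4 →τ 4 →σ 4

σ∘τ = [3 2 1 4]


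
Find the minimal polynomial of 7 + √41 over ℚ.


Let α = 7 + √41. Then α - 7 = √41, so (α - 7)² = 41, giving α² - 14α + 8 = 0. Degree 2 and α ∉ ℚ, so this is the minimal polynomial.

Minimal polynomial: x² - 14x + 8


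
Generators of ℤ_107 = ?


g generates ℤ_n iff gcd(g,n) = 1
Prime factors of 107: 107
Generators are g ∈ {1,...,106} not divisible by any of these primes.
Generators: {1, 2, 3, 4, 5, 6, 7, 8, 9, 10, 11, 12, 13, 14, 15, 16, 17, 18, 19, 20, 21, 22, 23, 24, 25, 26, 27, 28, 29, 30, 31, 32, 33, 34, 35, 36, 37, 38, 39, 40, 41, 42, 43, 44, 45, 46, 47, 48, 49, 50, 51, 52, 53, 54, 55, 56, 57, 58, 59, 60, 61, 62, 63, 64, 65, 66, 67, 68, 69, 70, 71, 72, 73, 74, 75, 76, 77, 78, 79, 80, 81, 82, 83, 84, 85, 86, 87, 88, 89, 90, 91, 92, 93, 94, 95, 96, 97, 98, 99, 100, 101, 102, 103, 104, 105, 106}
Number of generators = φ(107) = 106

Generators of ℤ_107 = {1, 2, 3, 4, 5, 6, 7, 8, 9, 10, 11, 12, 13, 14, 15, 16, 17, 18, 19, 20, 21, 22, 23, 24, 25, 26, 27, 28, 29, 30, 31, 32, 33, 34, 35, 36, 37, 38, 39, 40, 41, 42, 43, 44, 45, 46, 47, 48, 49, 50, 51, 52, 53, 54, 55, 56, 57, 58, 59, 60, 61, 62, 63, 64, 65, 66, 67, 68, 69, 70, 71, 72, 73, 74, 75, 76, 77, 78, 79, 80, 81, 82, 83, 84, 85, 86, 87, 88, 89, 90, 91, 92, 93, 94, 95, 96, 97, 98, 99, 100, 101, 102, 103, 104, 105, 106}


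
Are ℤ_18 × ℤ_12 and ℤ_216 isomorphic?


Comparing ℤ_18 × ℤ_12 and ℤ_216:
gcd(18,12) = 6 ≠ 1. Max element order in ℤ_18×ℤ_12 is lcm(18,12) = 36 < 216, so it has no element of order 216

No, ℤ_18 × ℤ_12 ≇ ℤ_216


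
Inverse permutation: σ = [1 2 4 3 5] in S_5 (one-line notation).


To find σ⁻¹, swap domain and range:
σ(1) = 1 → σ⁻¹(1) = 1
σ(2) = 2 → σ⁻¹(2) = 2
σ(3) = 4 → σ⁻¹(4) = 3
σ(4) = 3 → σ⁻¹(3) = 4
σ(5) = 5 → σ⁻¹(5) = 5

σ⁻¹ = [1 2 4 3 5]


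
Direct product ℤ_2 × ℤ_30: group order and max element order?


|ℤ_2 × ℤ_30| = 2 × 30 = 60
Max element order = lcm(2,30) = 30
Cyclic? No (gcd=2)

|ℤ_2×ℤ_30| = 60, max element order = 30


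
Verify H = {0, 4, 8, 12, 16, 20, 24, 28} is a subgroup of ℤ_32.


Subgroup test for H = {0, 4, 8, 12, 16, 20, 24, 28} in (ℤ_32, +):
(1) 0 ∈ H? Yes
(2) Closure: for all a,b ∈ H, (a+b) mod 32 ∈ H? Yes
(3) Inverses: for all a ∈ H, -a mod 32 ∈ H? Yes

Yes, H is a subgroup of ℤ_32


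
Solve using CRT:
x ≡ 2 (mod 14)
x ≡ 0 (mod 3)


m₁ = 14, m₂ = 3, gcd = 1, so CRT applies. M = m₁·m₂ = 42
Let M₁ = M/m₁ = 3, M₂ = M/m₂ = 14
Find y₁ ≡ M₁⁻¹ (mod m₁): 3⁻¹ ≡ 5 (mod 14)
Find y₂ ≡ M₂⁻¹ (mod m₂): 14⁻¹ ≡ 2 (mod 3)
x = a₁·M₁·y₁ + a₂·M₂·y₂ = 2·3·5 + 0·14·2 = 30
Reduce mod 42: x ≡ 30
Check: 30 mod 14 = 2 ✓, 30 mod 3 = 0 ✓

x ≡ 30 (mod 42)


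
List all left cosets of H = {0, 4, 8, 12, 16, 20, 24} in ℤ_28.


H = {0, 4, 8, 12, 16, 20, 24}, |H| = 7
Number of cosets = |G|/|H| = 28/7 = 4
0 + H = {0, 4, 8, 12, 16, 20, 24}
1 + H = {1, 5, 9, 13, 17, 21, 25}
2 + H = {2, 6, 10, 14, 18, 22, 26}
3 + H = {3, 7, 11, 15, 19, 23, 27}

Cosets: 0+H={0,4,8,12,16,20,24}; 1+H={1,5,9,13,17,21,25}; 2+H={2,6,10,14,18,22,26}; 3+H={3,7,11,15,19,23,27}


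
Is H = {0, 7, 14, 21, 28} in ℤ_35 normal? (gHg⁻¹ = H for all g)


H = {0, 7, 14, 21, 28} in ℤ_35
ℤ_35 is abelian; every subgroup of an abelian group is normal

Yes, normal subgroup


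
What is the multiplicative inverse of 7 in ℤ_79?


Use the extended Euclidean algorithm to write 1 = 7·s + 79·t; then s mod 79 is the inverse.
Euclidean algorithm:
  7 = 0·79 + 7
  79 = 11·7 + 2
  7 = 3·2 + 1
  2 = 2·1 + 0
gcd(7,79) = 1
Back-substitution gives: 7·(34) + 79·(-3) = 1
So 7⁻¹ ≡ 34 ≡ 34 (mod 79)
Check: 7 × 34 = 238 ≡ 1 (mod 79) ✓

7⁻¹ ≡ 34 (mod 79)


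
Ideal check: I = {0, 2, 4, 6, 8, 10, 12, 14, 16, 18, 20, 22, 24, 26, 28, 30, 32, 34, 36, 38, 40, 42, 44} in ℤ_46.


Check ideal conditions for I = {0, 2, 4, 6, 8, 10, 12, 14, 16, 18, 20, 22, 24, 26, 28, 30, 32, 34, 36, 38, 40, 42, 44} in ℤ_46:
(1) I is an additive subgroup? Yes
(2) For r ∈ ℤ_46 and a ∈ I: r·a ∈ I? Yes

Yes, I is an ideal of ℤ_46


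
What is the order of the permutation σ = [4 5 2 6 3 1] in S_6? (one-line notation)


Cycle decomposition: (1 4 6) (2 5 3)
Cycle lengths: 3, 3
Order = lcm(3, 3) = 3

ord(σ) = 3


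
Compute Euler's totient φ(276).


Factor n: 276 = 2^2 × 3 × 23
φ(n) = n · ∏(1 - 1/p) over distinct primes p | n
φ(276) = 276 · (1 - 1/2) · (1 - 1/3) · (1 - 1/23) = 88

φ(276) = 88


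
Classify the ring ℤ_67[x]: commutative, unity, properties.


ℤ_67 is a field (n prime), so ℤ_67[x] is a commutative integral domain with unity
Commutative: Yes
Integral domain: Yes
Has unity: Yes

ℤ_67[x]: Commutative=Yes, Unity=Yes


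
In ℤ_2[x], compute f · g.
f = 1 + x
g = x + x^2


Expand and collect like terms; reduce coefficients mod 2:
x^0: 1·0 = 0 ≡ 0 (mod 2)
x^1: 1·1 + 1·0 = 1 ≡ 1 (mod 2)
x^2: 1·1 + 1·1 = 2 ≡ 0 (mod 2)
x^3: 1·1 = 1 ≡ 1 (mod 2)
Result: x + x^3

f · g = x + x^3


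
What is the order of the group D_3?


|D_n| = 2n (n rotations and n reflections)
|D_3| = 2×3 = 6

|D_3| = 6


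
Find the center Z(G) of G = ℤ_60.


Z(G) = {g ∈ G | gx = xg for all x ∈ G}
ℤ_60 is abelian, so Z(G) = G

Z(ℤ_60) = ℤ_60


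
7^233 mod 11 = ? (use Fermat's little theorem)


Fermat's little theorem: if p is prime and gcd(a,p)=1, then a^(p-1) ≡ 1 (mod p)
p = 11 is prime, gcd(7,11) = 1
Reduce exponent: 233 mod 10 = 3
So 7^233 ≡ 7^3 (mod 11)
7^3 mod 11 = 2

7^233 ≡ 2 (mod 11)


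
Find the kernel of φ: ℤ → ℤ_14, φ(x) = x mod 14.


Kernel = preimage of identity
ker(φ) = {x ∈ ℤ : x ≡ 0 (mod 14)} = 14ℤ = {0, ±14, ±28, ...}

ker(φ) = 14ℤ


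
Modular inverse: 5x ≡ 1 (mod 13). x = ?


Use the extended Euclidean algorithm to write 1 = 5·s + 13·t; then s mod 13 is the inverse.
Euclidean algorithm:
  5 = 0·13 + 5
  13 = 2·5 + 3
  5 = 1·3 + 2
  3 = 1·2 + 1
  2 = 2·1 + 0
gcd(5,13) = 1
Back-substitution gives: 5·(-5) + 13·(2) = 1
So 5⁻¹ ≡ -5 ≡ 8 (mod 13)
Check: 5 × 8 = 40 ≡ 1 (mod 13) ✓

5⁻¹ ≡ 8 (mod 13)


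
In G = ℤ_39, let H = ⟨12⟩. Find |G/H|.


|⟨12⟩| = n / gcd(12, 39) = 39 / 3 = 13
H is normal (ℤ_39 is abelian).
|G/H| = |G| / |H| = 39 / 13 = 3

|G/H| = 3


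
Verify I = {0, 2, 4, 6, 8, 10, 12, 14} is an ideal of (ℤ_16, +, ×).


Check ideal conditions for I = {0, 2, 4, 6, 8, 10, 12, 14} in ℤ_16:
(1) I is an additive subgroup? Yes
(2) For r ∈ ℤ_16 and a ∈ I: r·a ∈ I? Yes

Yes, I is an ideal of ℤ_16


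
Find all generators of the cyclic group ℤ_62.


g generates ℤ_n iff gcd(g,n) = 1
Prime factors of 62: 2, 31
Generators are g ∈ {1,...,61} not divisible by any of these primes.
Generators: {1, 3, 5, 7, 9, 11, 13, 15, 17, 19, 21, 23, 25, 27, 29, 33, 35, 37, 39, 41, 43, 45, 47, 49, 51, 53, 55, 57, 59, 61}
Number of generators = φ(62) = 30

Generators of ℤ_62 = {1, 3, 5, 7, 9, 11, 13, 15, 17, 19, 21, 23, 25, 27, 29, 33, 35, 37, 39, 41, 43, 45, 47, 49, 51, 53, 55, 57, 59, 61}


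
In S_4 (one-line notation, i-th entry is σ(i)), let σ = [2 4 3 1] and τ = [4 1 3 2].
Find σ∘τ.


σ∘τ: apply τ first, then σ
1 →τ 4 →σ 1
2 →τ 1 →σ 2
3 →τ 3 →σ 3
4 →τ 2 →σ 4

σ∘τ = [1 2 3 4]


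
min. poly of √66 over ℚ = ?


√66 satisfies x² - 66 = 0, irreducible over ℚ since 66 is squarefree

Minimal polynomial: x² - 66


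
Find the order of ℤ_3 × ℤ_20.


|A × B| = |A| · |B|
|ℤ_3 × ℤ_20| = 3 × 20 = 60

|ℤ_3 × ℤ_20| = 60


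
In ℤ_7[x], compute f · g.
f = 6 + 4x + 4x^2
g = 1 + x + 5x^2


Expand and collect like terms; reduce coefficients mod 7:
x^0: 6·1 = 6 ≡ 6 (mod 7)
x^1: 6·1 + 4·1 = 10 ≡ 3 (mod 7)
x^2: 6·5 + 4·1 + 4·1 = 38 ≡ 3 (mod 7)
x^3: 4·5 + 4·1 = 24 ≡ 3 (mod 7)
x^4: 4·5 = 20 ≡ 6 (mod 7)
Result: 6 + 3x + 3x^2 + 3x^3 + 6x^4

f · g = 6 + 3x + 3x^2 + 3x^3 + 6x^4


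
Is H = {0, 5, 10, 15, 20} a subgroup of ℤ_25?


Subgroup test for H = {0, 5, 10, 15, 20} in (ℤ_25, +):
(1) 0 ∈ H? Yes
(2) Closure: for all a,b ∈ H, (a+b) mod 25 ∈ H? Yes
(3) Inverses: for all a ∈ H, -a mod 25 ∈ H? Yes

Yes, H is a subgroup of ℤ_25


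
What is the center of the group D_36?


Z(G) = {g ∈ G | gx = xg for all x ∈ G}
For even n, Z(D_n) = {e, r^(n/2)}: the 180° rotation r^18 commutes with every reflection and rotation

Z(D_36) = {e, r^18}


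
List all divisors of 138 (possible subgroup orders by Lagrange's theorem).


Lagrange's theorem: |H| divides |G|
|G| = 138
Divisors of 138: 1, 2, 3, 6, 23, 46, 69, 138

Possible subgroup orders: {1, 2, 3, 6, 23, 46, 69, 138}


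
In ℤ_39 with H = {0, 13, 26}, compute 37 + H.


37 + H = {37 + h (mod 39) : h ∈ H}
37+0=37, 37+13=11, 37+26=24
37 + H = {11, 24, 37} = 11 + H

37 + H = {11, 24, 37}


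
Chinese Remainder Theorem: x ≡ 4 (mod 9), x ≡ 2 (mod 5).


m₁ = 9, m₂ = 5, gcd = 1, so CRT applies. M = m₁·m₂ = 45
Let M₁ = M/m₁ = 5, M₂ = M/m₂ = 9
Find y₁ ≡ M₁⁻¹ (mod m₁): 5⁻¹ ≡ 2 (mod 9)
Find y₂ ≡ M₂⁻¹ (mod m₂): 9⁻¹ ≡ 4 (mod 5)
x = a₁·M₁·y₁ + a₂·M₂·y₂ = 4·5·2 + 2·9·4 = 112
Reduce mod 45: x ≡ 22
Check: 22 mod 9 = 4 ✓, 22 mod 5 = 2 ✓

x ≡ 22 (mod 45)


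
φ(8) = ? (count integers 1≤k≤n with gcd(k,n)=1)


φ(n) = count of k ∈ {1,...,n} with gcd(k,n)=1
Coprimes to 8: {1, 3, 5, 7}
Count: 4

φ(8) = 4


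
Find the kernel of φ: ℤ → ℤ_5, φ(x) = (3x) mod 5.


Kernel = preimage of identity
ker(φ) = {x ∈ ℤ : 3x ≡ 0 (mod 5)}. gcd(3,5) = 1, so 3x ≡ 0 (mod 5) ⟺ x ≡ 0 (mod 5/1 = 5). Hence ker(φ) = 5ℤ

ker(φ) = 5ℤ


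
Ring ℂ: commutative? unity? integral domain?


ℂ is a field: commutative, has unity, every nonzero element is a unit (hence an integral domain)
Commutative: Yes
Integral domain: Yes
Has unity: Yes

ℂ: Commutative=Yes, Unity=Yes


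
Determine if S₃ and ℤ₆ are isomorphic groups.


Comparing S₃ and ℤ₆:
S₃ is non-abelian, ℤ₆ is abelian

No, S₃ ≇ ℤ₆


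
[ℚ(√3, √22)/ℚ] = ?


[ℚ(√3,√22):ℚ] = [ℚ(√3,√22):ℚ(√3)]·[ℚ(√3):ℚ] = 2·2 = 4

[ℚ(√3, √22)/ℚ] = 4


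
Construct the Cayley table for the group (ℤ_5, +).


Elements: {0, 1, 2, 3, 4}
Operation: addition mod 5
Entry (a, b) = (a + b) mod 5

Cayley table:
  | 0 | 1 | 2 | 3 | 4
0 | 0 | 1 | 2 | 3 | 4
1 | 1 | 2 | 3 | 4 | 0
2 | 2 | 3 | 4 | 0 | 1
3 | 3 | 4 | 0 | 1 | 2
4 | 4 | 0 | 1 | 2 | 3


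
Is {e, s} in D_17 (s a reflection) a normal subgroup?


H = {e, s} in D_17 (s a reflection)
r·s·r⁻¹ = sr⁻² ≠ s for n ≥ 3, so {e, s} is not closed under conjugation

No, not a normal subgroup


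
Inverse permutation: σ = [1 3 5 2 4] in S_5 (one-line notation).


To find σ⁻¹, swap domain and range:
σ(1) = 1 → σ⁻¹(1) = 1
σ(2) = 3 → σ⁻¹(3) = 2
σ(3) = 5 → σ⁻¹(5) = 3
σ(4) = 2 → σ⁻¹(2) = 4
σ(5) = 4 → σ⁻¹(4) = 5

σ⁻¹ = [1 4 2 5 3]


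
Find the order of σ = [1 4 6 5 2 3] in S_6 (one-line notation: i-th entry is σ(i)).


Cycle decomposition: (2 4 5) (3 6)
Cycle lengths: 3, 2
Order = lcm(3, 2) = 6

ord(σ) = 6


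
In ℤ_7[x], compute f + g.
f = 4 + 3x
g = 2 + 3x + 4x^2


Add coefficients mod 7:
x^0: 4 + 2 = 6 (mod 7)
x^1: 3 + 3 = 6 (mod 7)
x^2: 0 + 4 = 4 (mod 7)
Result: 6 + 6x + 4x^2

f + g = 6 + 6x + 4x^2


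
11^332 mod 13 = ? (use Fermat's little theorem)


Fermat's little theorem: if p is prime and gcd(a,p)=1, then a^(p-1) ≡ 1 (mod p)
p = 13 is prime, gcd(11,13) = 1
Reduce exponent: 332 mod 12 = 8
So 11^332 ≡ 11^8 (mod 13)
11^8 mod 13 = 9

11^332 ≡ 9 (mod 13)


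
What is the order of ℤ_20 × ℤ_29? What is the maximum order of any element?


|ℤ_20 × ℤ_29| = 20 × 29 = 580
Max element order = lcm(20,29) = 580
Cyclic? Yes (gcd=1)

|ℤ_20×ℤ_29| = 580, max element order = 580


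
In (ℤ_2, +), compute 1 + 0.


Operation: addition mod 2
1 + 0 = (a + b) mod 2 with a = 1, b = 0

1 + 0 = 1


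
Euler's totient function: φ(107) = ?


Factor n: 107 = 107
φ(n) = n · ∏(1 - 1/p) over distinct primes p | n
φ(107) = 107 · (1 - 1/107) = 106

φ(107) = 106


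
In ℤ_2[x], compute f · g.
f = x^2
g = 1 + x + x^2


Expand and collect like terms; reduce coefficients mod 2:
x^0: 0·1 = 0 ≡ 0 (mod 2)
x^1: 0·1 + 0·1 = 0 ≡ 0 (mod 2)
x^2: 0·1 + 0·1 + 1·1 = 1 ≡ 1 (mod 2)
x^3: 0·1 + 1·1 = 1 ≡ 1 (mod 2)
x^4: 1·1 = 1 ≡ 1 (mod 2)
Result: x^2 + x^3 + x^4

f · g = x^2 + x^3 + x^4


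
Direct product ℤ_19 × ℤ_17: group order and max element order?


|ℤ_19 × ℤ_17| = 19 × 17 = 323
Max element order = lcm(19,17) = 323
Cyclic? Yes (gcd=1)

|ℤ_19×ℤ_17| = 323, max element order = 323


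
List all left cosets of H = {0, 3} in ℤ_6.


H = {0, 3}, |H| = 2
Number of cosets = |G|/|H| = 6/2 = 3
0 + H = {0, 3}
1 + H = {1, 4}
2 + H = {2, 5}

Cosets: 0+H={0,3}; 1+H={1,4}; 2+H={2,5}


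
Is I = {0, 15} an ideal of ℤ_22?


Check ideal conditions for I = {0, 15} in ℤ_22:
(1) I is an additive subgroup? No
(2) For r ∈ ℤ_22 and a ∈ I: r·a ∈ I? No  [counterexample: r=2, a=15, r·a mod 22 = 8 ∉ I]

No, I is not an ideal of ℤ_22


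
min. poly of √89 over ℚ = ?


√89 satisfies x² - 89 = 0, irreducible over ℚ since 89 is squarefree

Minimal polynomial: x² - 89


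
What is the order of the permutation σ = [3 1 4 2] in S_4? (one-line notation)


Cycle decomposition: (1 3 4 2)
Cycle lengths: 4
Order = lcm(4) = 4

ord(σ) = 4


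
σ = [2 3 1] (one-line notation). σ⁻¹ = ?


To find σ⁻¹, swap domain and range:
σ(1) = 2 → σ⁻¹(2) = 1
σ(2) = 3 → σ⁻¹(3) = 2
σ(3) = 1 → σ⁻¹(1) = 3

σ⁻¹ = [3 1 2]


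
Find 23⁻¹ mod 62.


Use the extended Euclidean algorithm to write 1 = 23·s + 62·t; then s mod 62 is the inverse.
Euclidean algorithm:
  23 = 0·62 + 23
  62 = 2·23 + 16
  23 = 1·16 + 7
  16 = 2·7 + 2
  7 = 3·2 + 1
  2 = 2·1 + 0
gcd(23,62) = 1
Back-substitution gives: 23·(27) + 62·(-10) = 1
So 23⁻¹ ≡ 27 ≡ 27 (mod 62)
Check: 23 × 27 = 621 ≡ 1 (mod 62) ✓

23⁻¹ ≡ 27 (mod 62)


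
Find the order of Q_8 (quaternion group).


Q_8 = {±1, ±i, ±j, ±k}
|Q_8| = 8

|Q_8 (quaternion group)| = 8


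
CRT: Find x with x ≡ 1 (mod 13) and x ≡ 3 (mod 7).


m₁ = 13, m₂ = 7, gcd = 1, so CRT applies. M = m₁·m₂ = 91
Let M₁ = M/m₁ = 7, M₂ = M/m₂ = 13
Find y₁ ≡ M₁⁻¹ (mod m₁): 7⁻¹ ≡ 2 (mod 13)
Find y₂ ≡ M₂⁻¹ (mod m₂): 13⁻¹ ≡ 6 (mod 7)
x = a₁·M₁·y₁ + a₂·M₂·y₂ = 1·7·2 + 3·13·6 = 248
Reduce mod 91: x ≡ 66
Check: 66 mod 13 = 1 ✓, 66 mod 7 = 3 ✓

x ≡ 66 (mod 91)


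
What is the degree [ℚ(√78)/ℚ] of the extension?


√78 has minimal polynomial x² - 78 (irreducible over ℚ since 78 is squarefree)

[ℚ(√78)/ℚ] = 2


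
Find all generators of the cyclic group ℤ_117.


g generates ℤ_n iff gcd(g,n) = 1
Prime factors of 117: 3, 13
Generators are g ∈ {1,...,116} not divisible by any of these primes.
Generators: {1, 2, 4, 5, 7, 8, 10, 11, 14, 16, 17, 19, 20, 22, 23, 25, 28, 29, 31, 32, 34, 35, 37, 38, 40, 41, 43, 44, 46, 47, 49, 50, 53, 55, 56, 58, 59, 61, 62, 64, 67, 68, 70, 71, 73, 74, 76, 77, 79, 80, 82, 83, 85, 86, 88, 89, 92, 94, 95, 97, 98, 100, 101, 103, 106, 107, 109, 110, 112, 113, 115, 116}
Number of generators = φ(117) = 72

Generators of ℤ_117 = {1, 2, 4, 5, 7, 8, 10, 11, 14, 16, 17, 19, 20, 22, 23, 25, 28, 29, 31, 32, 34, 35, 37, 38, 40, 41, 43, 44, 46, 47, 49, 50, 53, 55, 56, 58, 59, 61, 62, 64, 67, 68, 70, 71, 73, 74, 76, 77, 79, 80, 82, 83, 85, 86, 88, 89, 92, 94, 95, 97, 98, 100, 101, 103, 106, 107, 109, 110, 112, 113, 115, 116}


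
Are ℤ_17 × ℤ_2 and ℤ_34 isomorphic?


Comparing ℤ_17 × ℤ_2 and ℤ_34:
gcd(17,2) = 1, so ℤ_17 × ℤ_2 ≅ ℤ_34 (CRT)

Yes, ℤ_17 × ℤ_2 ≅ ℤ_34


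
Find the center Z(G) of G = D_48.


Z(G) = {g ∈ G | gx = xg for all x ∈ G}
For even n, Z(D_n) = {e, r^(n/2)}: the 180° rotation r^24 commutes with every reflection and rotation

Z(D_48) = {e, r^24}


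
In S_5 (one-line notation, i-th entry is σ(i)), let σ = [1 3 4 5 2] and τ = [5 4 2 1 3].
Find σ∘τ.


σ∘τ: apply τ first, then σ
1 →τ 5 →σ 2
2 →τ 4 →σ 5
3 →τ 2 →σ 3
4 →τ 1 →σ 1
5 →τ 3 →σ 4

σ∘τ = [2 5 3 1 4]


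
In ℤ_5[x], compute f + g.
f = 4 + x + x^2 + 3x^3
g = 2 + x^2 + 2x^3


Add coefficients mod 5:
x^0: 4 + 2 = 1 (mod 5)
x^1: 1 + 0 = 1 (mod 5)
x^2: 1 + 1 = 2 (mod 5)
x^3: 3 + 2 = 0 (mod 5)
Result: 1 + x + 2x^2

f + g = 1 + x + 2x^2


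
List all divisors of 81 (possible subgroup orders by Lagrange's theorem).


Lagrange's theorem: |H| divides |G|
|G| = 81
Divisors of 81: 1, 3, 9, 27, 81

Possible subgroup orders: {1, 3, 9, 27, 81}


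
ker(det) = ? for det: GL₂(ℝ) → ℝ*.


Kernel = preimage of identity
ker(det) = {A | det(A) = 1} = SL₂(ℝ)

ker(det) = SL₂(ℝ)


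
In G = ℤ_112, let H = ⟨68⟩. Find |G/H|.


|⟨68⟩| = n / gcd(68, 112) = 112 / 4 = 28
H is normal (ℤ_112 is abelian).
|G/H| = |G| / |H| = 112 / 28 = 4

|G/H| = 4


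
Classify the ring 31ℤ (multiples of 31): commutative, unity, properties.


31ℤ is a commutative ring under +,× but has no multiplicative identity (1 ∉ 31ℤ); it has no zero divisors, but without unity it is not an integral domain
Commutative: Yes
Integral domain: No
Has unity: No

31ℤ (multiples of 31): Commutative=Yes, Unity=No


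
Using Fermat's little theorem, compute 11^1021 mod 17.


Fermat's little theorem: if p is prime and gcd(a,p)=1, then a^(p-1) ≡ 1 (mod p)
p = 17 is prime, gcd(11,17) = 1
Reduce exponent: 1021 mod 16 = 13
So 11^1021 ≡ 11^13 (mod 17)
11^13 mod 17 = 7

11^1021 ≡ 7 (mod 17)


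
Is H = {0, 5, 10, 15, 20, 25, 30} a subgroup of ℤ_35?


Subgroup test for H = {0, 5, 10, 15, 20, 25, 30} in (ℤ_35, +):
(1) 0 ∈ H? Yes
(2) Closure: for all a,b ∈ H, (a+b) mod 35 ∈ H? Yes
(3) Inverses: for all a ∈ H, -a mod 35 ∈ H? Yes

Yes, H is a subgroup of ℤ_35


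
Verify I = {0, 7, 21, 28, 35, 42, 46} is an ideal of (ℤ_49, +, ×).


Check ideal conditions for I = {0, 7, 21, 28, 35, 42, 46} in ℤ_49:
(1) I is an additive subgroup? No
(2) For r ∈ ℤ_49 and a ∈ I: r·a ∈ I? No  [counterexample: r=2, a=7, r·a mod 49 = 14 ∉ I]

No, I is not an ideal of ℤ_49


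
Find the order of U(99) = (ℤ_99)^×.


U(n) is the group of units mod n; |U(n)| = φ(n)
|U(99)| = φ(99) = 60

|U(99) = (ℤ_99)^×| = 60


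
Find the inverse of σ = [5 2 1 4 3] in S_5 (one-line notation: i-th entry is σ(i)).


To find σ⁻¹, swap domain and range:
σ(1) = 5 → σ⁻¹(5) = 1
σ(2) = 2 → σ⁻¹(2) = 2
σ(3) = 1 → σ⁻¹(1) = 3
σ(4) = 4 → σ⁻¹(4) = 4
σ(5) = 3 → σ⁻¹(3) = 5

σ⁻¹ = [3 2 5 4 1]


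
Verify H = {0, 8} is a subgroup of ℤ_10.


Subgroup test for H = {0, 8} in (ℤ_10, +):
(1) 0 ∈ H? Yes
(2) Closure: for all a,b ∈ H, (a+b) mod 10 ∈ H? No  [counterexample: 8 + 8 = 6 ∉ H]
(3) Inverses: for all a ∈ H, -a mod 10 ∈ H? No

No, H is not a subgroup of ℤ_10


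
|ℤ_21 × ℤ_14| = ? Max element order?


|ℤ_21 × ℤ_14| = 21 × 14 = 294
Max element order = lcm(21,14) = 42
Cyclic? No (gcd=7)

|ℤ_21×ℤ_14| = 294, max element order = 42


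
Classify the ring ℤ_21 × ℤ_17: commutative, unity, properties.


Direct product ring; commutative with unity (1,1); but (1,0)·(0,1) = (0,0) gives zero divisors, so not an integral domain
Commutative: Yes
Integral domain: No
Has unity: Yes

ℤ_21 × ℤ_17: Commutative=Yes, Unity=Yes


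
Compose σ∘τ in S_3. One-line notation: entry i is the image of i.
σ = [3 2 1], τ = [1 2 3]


σ∘τ: apply τ first, then σ
1 →τ 1 →σ 3
2 →τ 2 →σ 2
3 →τ 3 →σ 1

σ∘τ = [3 2 1]


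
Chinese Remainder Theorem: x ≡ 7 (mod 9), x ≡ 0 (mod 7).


m₁ = 9, m₂ = 7, gcd = 1, so CRT applies. M = m₁·m₂ = 63
Let M₁ = M/m₁ = 7, M₂ = M/m₂ = 9
Find y₁ ≡ M₁⁻¹ (mod m₁): 7⁻¹ ≡ 4 (mod 9)
Find y₂ ≡ M₂⁻¹ (mod m₂): 9⁻¹ ≡ 4 (mod 7)
x = a₁·M₁·y₁ + a₂·M₂·y₂ = 7·7·4 + 0·9·4 = 196
Reduce mod 63: x ≡ 7
Check: 7 mod 9 = 7 ✓, 7 mod 7 = 0 ✓

x ≡ 7 (mod 63)


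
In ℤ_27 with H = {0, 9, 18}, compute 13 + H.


13 + H = {13 + h (mod 27) : h ∈ H}
13+0=13, 13+9=22, 13+18=4
13 + H = {4, 13, 22} = 4 + H

13 + H = {4, 13, 22}


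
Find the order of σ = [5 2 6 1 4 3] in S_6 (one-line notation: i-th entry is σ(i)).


Cycle decomposition: (1 5 4) (3 6)
Cycle lengths: 3, 2
Order = lcm(3, 2) = 6

ord(σ) = 6


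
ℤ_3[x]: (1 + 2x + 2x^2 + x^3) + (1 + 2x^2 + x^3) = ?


Add coefficients mod 3:
x^0: 1 + 1 = 2 (mod 3)
x^1: 2 + 0 = 2 (mod 3)
x^2: 2 + 2 = 1 (mod 3)
x^3: 1 + 1 = 2 (mod 3)
Result: 2 + 2x + x^2 + 2x^3

f + g = 2 + 2x + x^2 + 2x^3


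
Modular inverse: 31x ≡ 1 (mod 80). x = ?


Use the extended Euclidean algorithm to write 1 = 31·s + 80·t; then s mod 80 is the inverse.
Euclidean algorithm:
  31 = 0·80 + 31
  80 = 2·31 + 18
  31 = 1·18 + 13
  18 = 1·13 + 5
  13 = 2·5 + 3
  5 = 1·3 + 2
  3 = 1·2 + 1
  2 = 2·1 + 0
gcd(31,80) = 1
Back-substitution gives: 31·(31) + 80·(-12) = 1
So 31⁻¹ ≡ 31 ≡ 31 (mod 80)
Check: 31 × 31 = 961 ≡ 1 (mod 80) ✓

31⁻¹ ≡ 31 (mod 80)


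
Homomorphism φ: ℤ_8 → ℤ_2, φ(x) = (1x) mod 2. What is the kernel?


Kernel = preimage of identity
ker(φ) = {x ∈ ℤ_8 : 1x ≡ 0 (mod 2)}. Since 2 | 8, φ is well-defined. The kernel is the cyclic subgroup ⟨2⟩ of ℤ_8 (order 4), i.e. {0, 2, 4, 6}

ker(φ) = {0, 2, 4, 6}


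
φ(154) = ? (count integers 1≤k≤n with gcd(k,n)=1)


Factor n: 154 = 2 × 7 × 11
φ(n) = n · ∏(1 - 1/p) over distinct primes p | n
φ(154) = 154 · (1 - 1/2) · (1 - 1/7) · (1 - 1/11) = 60

φ(154) = 60


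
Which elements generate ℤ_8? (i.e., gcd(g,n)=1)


g generates ℤ_n iff gcd(g,n) = 1
Checking each g ∈ {1,...,7}:
gcd(1,8) = 1
gcd(2,8) = 2
gcd(3,8) = 1
gcd(4,8) = 4
gcd(5,8) = 1
gcd(6,8) = 2
gcd(7,8) = 1
Generators: {1, 3, 5, 7}
Number of generators = φ(8) = 4

Generators of ℤ_8 = {1, 3, 5, 7}


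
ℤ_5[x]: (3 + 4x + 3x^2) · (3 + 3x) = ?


Expand and collect like terms; reduce coefficients mod 5:
x^0: 3·3 = 9 ≡ 4 (mod 5)
x^1: 3·3 + 4·3 = 21 ≡ 1 (mod 5)
x^2: 4·3 + 3·3 = 21 ≡ 1 (mod 5)
x^3: 3·3 = 9 ≡ 4 (mod 5)
Result: 4 + x + x^2 + 4x^3

f · g = 4 + x + x^2 + 4x^3


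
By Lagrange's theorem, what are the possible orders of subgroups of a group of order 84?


Lagrange's theorem: |H| divides |G|
|G| = 84
Divisors of 84: 1, 2, 3, 4, 6, 7, 12, 14, 21, 28, 42, 84

Possible subgroup orders: {1, 2, 3, 4, 6, 7, 12, 14, 21, 28, 42, 84}


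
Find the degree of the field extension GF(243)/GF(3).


GF(243) = GF(3^5), so the extension degree is 5

[GF(243)/GF(3)] = 5


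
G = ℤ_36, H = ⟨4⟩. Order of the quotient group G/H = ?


|⟨4⟩| = n / gcd(4, 36) = 36 / 4 = 9
H is normal (ℤ_36 is abelian).
|G/H| = |G| / |H| = 36 / 9 = 4

|G/H| = 4


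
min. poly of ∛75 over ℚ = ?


∛75 satisfies x³ - 75 = 0, irreducible over ℚ (no rational root; 75 is not a perfect cube)

Minimal polynomial: x³ - 75


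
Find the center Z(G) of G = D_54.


Z(G) = {g ∈ G | gx = xg for all x ∈ G}
For even n, Z(D_n) = {e, r^(n/2)}: the 180° rotation r^27 commutes with every reflection and rotation

Z(D_54) = {e, r^27}


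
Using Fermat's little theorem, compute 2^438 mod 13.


Fermat's little theorem: if p is prime and gcd(a,p)=1, then a^(p-1) ≡ 1 (mod p)
p = 13 is prime, gcd(2,13) = 1
Reduce exponent: 438 mod 12 = 6
So 2^438 ≡ 2^6 (mod 13)
2^6 mod 13 = 12

2^438 ≡ 12 (mod 13)


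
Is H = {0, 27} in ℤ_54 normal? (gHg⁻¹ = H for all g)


H = {0, 27} in ℤ_54
ℤ_54 is abelian; every subgroup of an abelian group is normal

Yes, normal subgroup


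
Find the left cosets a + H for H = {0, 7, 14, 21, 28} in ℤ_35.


H = {0, 7, 14, 21, 28}, |H| = 5
Number of cosets = |G|/|H| = 35/5 = 7
0 + H = {0, 7, 14, 21, 28}
1 + H = {1, 8, 15, 22, 29}
2 + H = {2, 9, 16, 23, 30}
3 + H = {3, 10, 17, 24, 31}
4 + H = {4, 11, 18, 25, 32}
5 + H = {5, 12, 19, 26, 33}
6 + H = {6, 13, 20, 27, 34}

Cosets: 0+H={0,7,14,21,28}; 1+H={1,8,15,22,29}; 2+H={2,9,16,23,30}; 3+H={3,10,17,24,31}; 4+H={4,11,18,25,32}; 5+H={5,12,19,26,33}; 6+H={6,13,20,27,34}


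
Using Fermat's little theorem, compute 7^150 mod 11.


Fermat's little theorem: if p is prime and gcd(a,p)=1, then a^(p-1) ≡ 1 (mod p)
p = 11 is prime, gcd(7,11) = 1
Reduce exponent: 150 mod 10 = 0
So 7^150 ≡ 7^0 (mod 11)
7^0 = 1

7^150 ≡ 1 (mod 11)


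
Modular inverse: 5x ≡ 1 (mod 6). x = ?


Use the extended Euclidean algorithm to write 1 = 5·s + 6·t; then s mod 6 is the inverse.
Euclidean algorithm:
  5 = 0·6 + 5
  6 = 1·5 + 1
  5 = 5·1 + 0
gcd(5,6) = 1
Back-substitution gives: 5·(-1) + 6·(1) = 1
So 5⁻¹ ≡ -1 ≡ 5 (mod 6)
Check: 5 × 5 = 25 ≡ 1 (mod 6) ✓

5⁻¹ ≡ 5 (mod 6)


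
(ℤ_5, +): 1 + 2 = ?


Operation: addition mod 5
1 + 2 = (a + b) mod 5 with a = 1, b = 2

1 + 2 = 3


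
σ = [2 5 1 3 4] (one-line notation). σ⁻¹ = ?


To find σ⁻¹, swap domain and range:
σ(1) = 2 → σ⁻¹(2) = 1
σ(2) = 5 → σ⁻¹(5) = 2
σ(3) = 1 → σ⁻¹(1) = 3
σ(4) = 3 → σ⁻¹(3) = 4
σ(5) = 4 → σ⁻¹(4) = 5

σ⁻¹ = [3 1 4 5 2]


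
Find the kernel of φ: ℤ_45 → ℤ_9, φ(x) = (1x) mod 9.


Kernel = preimage of identity
ker(φ) = {x ∈ ℤ_45 : 1x ≡ 0 (mod 9)}. Since 9 | 45, φ is well-defined. The kernel is the cyclic subgroup ⟨9⟩ of ℤ_45 (order 5), i.e. {0, 9, 18, 27, 36}

ker(φ) = {0, 9, 18, 27, 36}


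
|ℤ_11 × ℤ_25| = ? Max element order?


|ℤ_11 × ℤ_25| = 11 × 25 = 275
Max element order = lcm(11,25) = 275
Cyclic? Yes (gcd=1)

|ℤ_11×ℤ_25| = 275, max element order = 275


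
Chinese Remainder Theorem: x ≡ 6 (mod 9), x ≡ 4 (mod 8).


m₁ = 9, m₂ = 8, gcd = 1, so CRT applies. M = m₁·m₂ = 72
Let M₁ = M/m₁ = 8, M₂ = M/m₂ = 9
Find y₁ ≡ M₁⁻¹ (mod m₁): 8⁻¹ ≡ 8 (mod 9)
Find y₂ ≡ M₂⁻¹ (mod m₂): 9⁻¹ ≡ 1 (mod 8)
x = a₁·M₁·y₁ + a₂·M₂·y₂ = 6·8·8 + 4·9·1 = 420
Reduce mod 72: x ≡ 60
Check: 60 mod 9 = 6 ✓, 60 mod 8 = 4 ✓

x ≡ 60 (mod 72)


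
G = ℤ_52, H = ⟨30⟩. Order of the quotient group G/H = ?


|⟨30⟩| = n / gcd(30, 52) = 52 / 2 = 26
H is normal (ℤ_52 is abelian).
|G/H| = |G| / |H| = 52 / 26 = 2

|G/H| = 2


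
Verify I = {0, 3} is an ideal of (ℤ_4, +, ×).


Check ideal conditions for I = {0, 3} in ℤ_4:
(1) I is an additive subgroup? No
(2) For r ∈ ℤ_4 and a ∈ I: r·a ∈ I? No  [counterexample: r=2, a=3, r·a mod 4 = 2 ∉ I]

No, I is not an ideal of ℤ_4


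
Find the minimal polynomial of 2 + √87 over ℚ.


Let α = 2 + √87. Then α - 2 = √87, so (α - 2)² = 87, giving α² - 4α - 83 = 0. Degree 2 and α ∉ ℚ, so this is the minimal polynomial.

Minimal polynomial: x² - 4x - 83


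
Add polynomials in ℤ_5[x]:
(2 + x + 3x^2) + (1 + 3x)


Add coefficients mod 5:
x^0: 2 + 1 = 3 (mod 5)
x^1: 1 + 3 = 4 (mod 5)
x^2: 3 + 0 = 3 (mod 5)
Result: 3 + 4x + 3x^2

f + g = 3 + 4x + 3x^2


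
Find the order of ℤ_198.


ℤ_n has n elements.

|ℤ_198| = 198


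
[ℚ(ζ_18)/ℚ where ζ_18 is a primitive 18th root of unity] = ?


[ℚ(ζ_n):ℚ] = deg Φ_n(x) = φ(n). Here φ(18) = 6

[ℚ(ζ_18)/ℚ where ζ_18 is a primitive 18th root of unity] = 6


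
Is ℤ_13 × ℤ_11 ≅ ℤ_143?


Comparing ℤ_13 × ℤ_11 and ℤ_143:
gcd(13,11) = 1, so ℤ_13 × ℤ_11 ≅ ℤ_143 (CRT)

Yes, ℤ_13 × ℤ_11 ≅ ℤ_143


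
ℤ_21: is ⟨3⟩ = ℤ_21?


g generates ℤ_n iff gcd(g, n) = 1
gcd(3, 21) = 3
Since gcd = 3 ≠ 1, ⟨3⟩ has order 7 < 21, so 3 is not a generator.

No, 3 does not generate ℤ_21


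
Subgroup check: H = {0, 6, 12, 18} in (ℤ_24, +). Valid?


Subgroup test for H = {0, 6, 12, 18} in (ℤ_24, +):
(1) 0 ∈ H? Yes
(2) Closure: for all a,b ∈ H, (a+b) mod 24 ∈ H? Yes
(3) Inverses: for all a ∈ H, -a mod 24 ∈ H? Yes

Yes, H is a subgroup of ℤ_24


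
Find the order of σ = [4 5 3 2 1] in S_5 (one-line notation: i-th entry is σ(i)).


Cycle decomposition: (1 4 2 5)
Cycle lengths: 4
Order = lcm(4) = 4

ord(σ) = 4


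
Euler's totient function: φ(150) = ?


Factor n: 150 = 2 × 3 × 5^2
φ(n) = n · ∏(1 - 1/p) over distinct primes p | n
φ(150) = 150 · (1 - 1/2) · (1 - 1/3) · (1 - 1/5) = 40

φ(150) = 40


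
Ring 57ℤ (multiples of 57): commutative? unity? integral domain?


57ℤ is a commutative ring under +,× but has no multiplicative identity (1 ∉ 57ℤ); it has no zero divisors, but without unity it is not an integral domain
Commutative: Yes
Integral domain: No
Has unity: No

57ℤ (multiples of 57): Commutative=Yes, Unity=No


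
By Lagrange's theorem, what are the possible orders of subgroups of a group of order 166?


Lagrange's theorem: |H| divides |G|
|G| = 166
Divisors of 166: 1, 2, 83, 166

Possible subgroup orders: {1, 2, 83, 166}


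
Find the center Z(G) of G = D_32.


Z(G) = {g ∈ G | gx = xg for all x ∈ G}
For even n, Z(D_n) = {e, r^(n/2)}: the 180° rotation r^16 commutes with every reflection and rotation

Z(D_32) = {e, r^16}


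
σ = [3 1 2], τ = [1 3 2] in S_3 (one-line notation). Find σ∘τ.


σ∘τ: apply τ first, then σ
1 →τ 1 →σ 3
2 →τ 3 →σ 2
3 →τ 2 →σ 1

σ∘τ = [3 2 1]


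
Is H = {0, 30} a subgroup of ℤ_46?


Subgroup test for H = {0, 30} in (ℤ_46, +):
(1) 0 ∈ H? Yes
(2) Closure: for all a,b ∈ H, (a+b) mod 46 ∈ H? No  [counterexample: 30 + 30 = 14 ∉ H]
(3) Inverses: for all a ∈ H, -a mod 46 ∈ H? No

No, H is not a subgroup of ℤ_46


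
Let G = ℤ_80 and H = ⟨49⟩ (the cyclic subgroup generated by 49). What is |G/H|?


|⟨49⟩| = n / gcd(49, 80) = 80 / 1 = 80
H is normal (ℤ_80 is abelian).
|G/H| = |G| / |H| = 80 / 80 = 1

|G/H| = 1


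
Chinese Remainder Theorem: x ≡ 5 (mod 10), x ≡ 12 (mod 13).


m₁ = 10, m₂ = 13, gcd = 1, so CRT applies. M = m₁·m₂ = 130
Let M₁ = M/m₁ = 13, M₂ = M/m₂ = 10
Find y₁ ≡ M₁⁻¹ (mod m₁): 13⁻¹ ≡ 7 (mod 10)
Find y₂ ≡ M₂⁻¹ (mod m₂): 10⁻¹ ≡ 4 (mod 13)
x = a₁·M₁·y₁ + a₂·M₂·y₂ = 5·13·7 + 12·10·4 = 935
Reduce mod 130: x ≡ 25
Check: 25 mod 10 = 5 ✓, 25 mod 13 = 12 ✓

x ≡ 25 (mod 130)


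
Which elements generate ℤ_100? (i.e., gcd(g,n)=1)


g generates ℤ_n iff gcd(g,n) = 1
Prime factors of 100: 2, 5
Generators are g ∈ {1,...,99} not divisible by any of these primes.
Generators: {1, 3, 7, 9, 11, 13, 17, 19, 21, 23, 27, 29, 31, 33, 37, 39, 41, 43, 47, 49, 51, 53, 57, 59, 61, 63, 67, 69, 71, 73, 77, 79, 81, 83, 87, 89, 91, 93, 97, 99}
Number of generators = φ(100) = 40

Generators of ℤ_100 = {1, 3, 7, 9, 11, 13, 17, 19, 21, 23, 27, 29, 31, 33, 37, 39, 41, 43, 47, 49, 51, 53, 57, 59, 61, 63, 67, 69, 71, 73, 77, 79, 81, 83, 87, 89, 91, 93, 97, 99}


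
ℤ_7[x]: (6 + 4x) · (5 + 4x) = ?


Expand and collect like terms; reduce coefficients mod 7:
x^0: 6·5 = 30 ≡ 2 (mod 7)
x^1: 6·4 + 4·5 = 44 ≡ 2 (mod 7)
x^2: 4·4 = 16 ≡ 2 (mod 7)
Result: 2 + 2x + 2x^2

f · g = 2 + 2x + 2x^2


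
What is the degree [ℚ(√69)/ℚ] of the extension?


√69 has minimal polynomial x² - 69 (irreducible over ℚ since 69 is squarefree)

[ℚ(√69)/ℚ] = 2


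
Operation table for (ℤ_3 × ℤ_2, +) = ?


Elements: {(0,0), (0,1), (1,0), (1,1), (2,0), (2,1)}
Operation: componentwise addition mod (3, 2)
Entry (a, b) = ((a₁+b₁) mod 3, (a₂+b₂) mod 2)

Cayley table:
      | (0,0) | (0,1) | (1,0) | (1,1) | (2,0) | (2,1)
(0,0) | (0,0) | (0,1) | (1,0) | (1,1) | (2,0) | (2,1)
(0,1) | (0,1) | (0,0) | (1,1) | (1,0) | (2,1) | (2,0)
(1,0) | (1,0) | (1,1) | (2,0) | (2,1) | (0,0) | (0,1)
(1,1) | (1,1) | (1,0) | (2,1) | (2,0) | (0,1) | (0,0)
(2,0) | (2,0) | (2,1) | (0,0) | (0,1) | (1,0) | (1,1)
(2,1) | (2,1) | (2,0) | (0,1) | (0,0) | (1,1) | (1,0)


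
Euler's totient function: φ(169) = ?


Factor n: 169 = 13^2
φ(n) = n · ∏(1 - 1/p) over distinct primes p | n
φ(169) = 169 · (1 - 1/13) = 156

φ(169) = 156


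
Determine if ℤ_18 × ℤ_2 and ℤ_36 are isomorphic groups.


Comparing ℤ_18 × ℤ_2 and ℤ_36:
gcd(18,2) = 2 ≠ 1. Max element order in ℤ_18×ℤ_2 is lcm(18,2) = 18 < 36, so it has no element of order 36

No, ℤ_18 × ℤ_2 ≇ ℤ_36


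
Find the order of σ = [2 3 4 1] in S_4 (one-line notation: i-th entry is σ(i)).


Cycle decomposition: (1 2 3 4)
Cycle lengths: 4
Order = lcm(4) = 4

ord(σ) = 4


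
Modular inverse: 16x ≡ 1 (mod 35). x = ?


Use the extended Euclidean algorithm to write 1 = 16·s + 35·t; then s mod 35 is the inverse.
Euclidean algorithm:
  16 = 0·35 + 16
  35 = 2·16 + 3
  16 = 5·3 + 1
  3 = 3·1 + 0
gcd(16,35) = 1
Back-substitution gives: 16·(11) + 35·(-5) = 1
So 16⁻¹ ≡ 11 ≡ 11 (mod 35)
Check: 16 × 11 = 176 ≡ 1 (mod 35) ✓

16⁻¹ ≡ 11 (mod 35)


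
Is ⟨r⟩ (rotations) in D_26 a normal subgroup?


H = ⟨r⟩ (rotations) in D_26
The rotation subgroup ⟨r⟩ has index 2 in D_26, so it is normal

Yes, normal subgroup


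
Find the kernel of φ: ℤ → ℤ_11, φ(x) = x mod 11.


Kernel = preimage of identity
ker(φ) = {x ∈ ℤ : x ≡ 0 (mod 11)} = 11ℤ = {0, ±11, ±22, ...}

ker(φ) = 11ℤ


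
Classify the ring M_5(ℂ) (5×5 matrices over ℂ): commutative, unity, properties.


Matrix multiplication is non-commutative for n ≥ 2; the identity matrix I is the unity; singular matrices give zero divisors, so not an integral domain
Commutative: No
Integral domain: No
Has unity: Yes

M_5(ℂ) (5×5 matrices over ℂ): Commutative=No, Unity=Yes


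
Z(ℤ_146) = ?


Z(G) = {g ∈ G | gx = xg for all x ∈ G}
ℤ_146 is abelian, so Z(G) = G

Z(ℤ_146) = ℤ_146


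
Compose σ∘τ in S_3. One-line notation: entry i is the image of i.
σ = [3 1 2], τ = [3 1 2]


σ∘τ: apply τ first, then σ
1 →τ 3 →σ 2
2 →τ 1 →σ 3
3 →τ 2 →σ 1

σ∘τ = [2 3 1]


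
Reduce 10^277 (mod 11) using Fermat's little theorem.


Fermat's little theorem: if p is prime and gcd(a,p)=1, then a^(p-1) ≡ 1 (mod p)
p = 11 is prime, gcd(10,11) = 1
Reduce exponent: 277 mod 10 = 7
So 10^277 ≡ 10^7 (mod 11)
10^7 mod 11 = 10

10^277 ≡ 10 (mod 11)


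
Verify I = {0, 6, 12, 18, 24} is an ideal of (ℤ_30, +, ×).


Check ideal conditions for I = {0, 6, 12, 18, 24} in ℤ_30:
(1) I is an additive subgroup? Yes
(2) For r ∈ ℤ_30 and a ∈ I: r·a ∈ I? Yes

Yes, I is an ideal of ℤ_30


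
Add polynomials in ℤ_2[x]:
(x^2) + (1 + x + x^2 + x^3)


Add coefficients mod 2:
x^0: 0 + 1 = 1 (mod 2)
x^1: 0 + 1 = 1 (mod 2)
x^2: 1 + 1 = 0 (mod 2)
x^3: 0 + 1 = 1 (mod 2)
Result: 1 + x + x^3

f + g = 1 + x + x^3


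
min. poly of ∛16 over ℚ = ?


∛16 satisfies x³ - 16 = 0, irreducible over ℚ (no rational root; 16 is not a perfect cube)

Minimal polynomial: x³ - 16


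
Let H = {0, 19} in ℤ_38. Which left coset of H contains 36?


36 + H = {36 + h (mod 38) : h ∈ H}
36+0=36, 36+19=17
36 + H = {17, 36} = 17 + H

36 + H = {17, 36}


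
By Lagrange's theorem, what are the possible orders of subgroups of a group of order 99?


Lagrange's theorem: |H| divides |G|
|G| = 99
Divisors of 99: 1, 3, 9, 11, 33, 99

Possible subgroup orders: {1, 3, 9, 11, 33, 99}


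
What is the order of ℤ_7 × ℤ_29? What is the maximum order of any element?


|ℤ_7 × ℤ_29| = 7 × 29 = 203
Max element order = lcm(7,29) = 203
Cyclic? Yes (gcd=1)

|ℤ_7×ℤ_29| = 203, max element order = 203


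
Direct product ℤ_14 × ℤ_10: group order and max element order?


|ℤ_14 × ℤ_10| = 14 × 10 = 140
Max element order = lcm(14,10) = 70
Cyclic? No (gcd=2)

|ℤ_14×ℤ_10| = 140, max element order = 70


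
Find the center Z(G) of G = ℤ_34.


Z(G) = {g ∈ G | gx = xg for all x ∈ G}
ℤ_34 is abelian, so Z(G) = G

Z(ℤ_34) = ℤ_34


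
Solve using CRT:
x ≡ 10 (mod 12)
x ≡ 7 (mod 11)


m₁ = 12, m₂ = 11, gcd = 1, so CRT applies. M = m₁·m₂ = 132
Let M₁ = M/m₁ = 11, M₂ = M/m₂ = 12
Find y₁ ≡ M₁⁻¹ (mod m₁): 11⁻¹ ≡ 11 (mod 12)
Find y₂ ≡ M₂⁻¹ (mod m₂): 12⁻¹ ≡ 1 (mod 11)
x = a₁·M₁·y₁ + a₂·M₂·y₂ = 10·11·11 + 7·12·1 = 1294
Reduce mod 132: x ≡ 106
Check: 106 mod 12 = 10 ✓, 106 mod 11 = 7 ✓

x ≡ 106 (mod 132)


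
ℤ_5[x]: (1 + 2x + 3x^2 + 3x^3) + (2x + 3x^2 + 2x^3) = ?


Add coefficients mod 5:
x^0: 1 + 0 = 1 (mod 5)
x^1: 2 + 2 = 4 (mod 5)
x^2: 3 + 3 = 1 (mod 5)
x^3: 3 + 2 = 0 (mod 5)
Result: 1 + 4x + x^2

f + g = 1 + 4x + x^2


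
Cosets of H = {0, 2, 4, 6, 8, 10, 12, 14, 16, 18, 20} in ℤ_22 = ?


H = {0, 2, 4, 6, 8, 10, 12, 14, 16, 18, 20}, |H| = 11
Number of cosets = |G|/|H| = 22/11 = 2
0 + H = {0, 2, 4, 6, 8, 10, 12, 14, 16, 18, 20}
1 + H = {1, 3, 5, 7, 9, 11, 13, 15, 17, 19, 21}

Cosets: 0+H={0,2,4,6,8,10,12,14,16,18,20}; 1+H={1,3,5,7,9,11,13,15,17,19,21}


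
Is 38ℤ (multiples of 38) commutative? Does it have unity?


38ℤ is a commutative ring under +,× but has no multiplicative identity (1 ∉ 38ℤ); it has no zero divisors, but without unity it is not an integral domain
Commutative: Yes
Integral domain: No
Has unity: No

38ℤ (multiples of 38): Commutative=Yes, Unity=No


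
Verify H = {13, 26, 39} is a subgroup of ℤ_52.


Subgroup test for H = {13, 26, 39} in (ℤ_52, +):
(1) 0 ∈ H? No
(2) Closure: for all a,b ∈ H, (a+b) mod 52 ∈ H? No  [counterexample: 13 + 39 = 0 ∉ H]
(3) Inverses: for all a ∈ H, -a mod 52 ∈ H? Yes

No, H is not a subgroup of ℤ_52


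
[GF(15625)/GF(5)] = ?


GF(15625) = GF(5^6), so the extension degree is 6

[GF(15625)/GF(5)] = 6
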